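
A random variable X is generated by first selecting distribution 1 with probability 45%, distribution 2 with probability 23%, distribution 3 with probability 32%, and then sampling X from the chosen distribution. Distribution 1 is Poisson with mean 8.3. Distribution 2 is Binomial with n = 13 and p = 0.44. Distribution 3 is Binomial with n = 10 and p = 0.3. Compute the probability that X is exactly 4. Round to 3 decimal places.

Conditional on each component, P(X = 4): 1: 0.0491425; 2: 0.145147; 3: 0.200121.
By total probability, P(X = 4) = 0.45·0.0491425 + 0.23·0.145147 + 0.32·0.200121 = 0.119537.

0.120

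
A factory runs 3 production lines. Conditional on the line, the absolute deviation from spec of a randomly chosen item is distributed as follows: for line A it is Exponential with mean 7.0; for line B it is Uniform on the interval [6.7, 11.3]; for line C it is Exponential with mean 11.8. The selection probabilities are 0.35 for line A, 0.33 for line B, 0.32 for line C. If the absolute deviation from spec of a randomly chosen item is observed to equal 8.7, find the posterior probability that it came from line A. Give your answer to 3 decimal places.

0.146

Likelihoods f(8.7 | ·): A: 0.0412227; B: 0.217391; C: 0.0405432.
Posterior ∝ prior × likelihood. Numerator for A: 0.35·0.0412227 = 0.0144279.
Normalizing constant: 0.35·0.0412227 + 0.33·0.217391 + 0.32·0.0405432 = 0.0991409.
P(A | observation) = 0.0144279 / 0.0991409 = 0.14553.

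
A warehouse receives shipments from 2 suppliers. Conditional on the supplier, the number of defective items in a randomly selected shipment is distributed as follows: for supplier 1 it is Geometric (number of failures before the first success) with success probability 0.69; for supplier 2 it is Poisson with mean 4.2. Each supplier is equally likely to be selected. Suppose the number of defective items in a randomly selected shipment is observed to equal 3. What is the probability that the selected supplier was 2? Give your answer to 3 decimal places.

0.900

Likelihoods P(X=3 | ·): 1: 0.0205558; 2: 0.185165.
Posterior ∝ prior × likelihood. Numerator for 2: 0.5·0.185165 = 0.0925827.
Normalizing constant: 0.5·0.0205558 + 0.5·0.185165 = 0.102861.
P(2 | observation) = 0.0925827 / 0.102861 = 0.900079.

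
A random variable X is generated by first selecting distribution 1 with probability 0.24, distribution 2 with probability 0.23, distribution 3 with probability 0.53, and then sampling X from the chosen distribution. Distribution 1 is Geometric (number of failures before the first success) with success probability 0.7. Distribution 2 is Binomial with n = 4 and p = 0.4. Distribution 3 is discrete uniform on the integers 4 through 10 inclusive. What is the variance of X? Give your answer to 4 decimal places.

Per component, 1: μ=0.428571, E[X²]=0.795918; 2: μ=1.6, E[X²]=3.52; 3: μ=7, E[X²]=53.
E[X] = 0.24·0.428571 + 0.23·1.6 + 0.53·7 = 4.18086.
E[X²] = 0.24·0.795918 + 0.23·3.52 + 0.53·53 = 29.0906.
Var(X) = E[X²] − (E[X])² = 29.0906 − 17.4796 = 11.6111.

11.6111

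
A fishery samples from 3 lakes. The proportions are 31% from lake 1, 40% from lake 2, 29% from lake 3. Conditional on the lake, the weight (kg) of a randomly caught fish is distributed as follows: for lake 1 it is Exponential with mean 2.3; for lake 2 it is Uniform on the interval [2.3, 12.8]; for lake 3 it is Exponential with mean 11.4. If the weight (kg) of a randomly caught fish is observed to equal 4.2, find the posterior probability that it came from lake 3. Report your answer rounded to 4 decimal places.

Likelihoods f(4.2 | ·): 1: 0.0700185; 2: 0.0952381; 3: 0.0606865.
Posterior ∝ prior × likelihood. Numerator for 3: 0.29·0.0606865 = 0.0175991.
Normalizing constant: 0.31·0.0700185 + 0.4·0.0952381 + 0.29·0.0606865 = 0.0774.
P(3 | observation) = 0.0175991 / 0.0774 = 0.227378.

0.2274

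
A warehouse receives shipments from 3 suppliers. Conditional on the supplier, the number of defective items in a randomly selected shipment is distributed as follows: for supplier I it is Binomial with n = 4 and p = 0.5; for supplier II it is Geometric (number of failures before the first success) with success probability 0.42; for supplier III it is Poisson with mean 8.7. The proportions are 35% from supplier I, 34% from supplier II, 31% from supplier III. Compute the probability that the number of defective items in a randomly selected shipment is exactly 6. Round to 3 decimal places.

Conditional on each supplier, P(X = 6): I: 0; II: 0.0159889; III: 0.100328.
By total probability, P(X = 6) = 0.35·0 + 0.34·0.0159889 + 0.31·0.100328 = 0.0365378.

0.037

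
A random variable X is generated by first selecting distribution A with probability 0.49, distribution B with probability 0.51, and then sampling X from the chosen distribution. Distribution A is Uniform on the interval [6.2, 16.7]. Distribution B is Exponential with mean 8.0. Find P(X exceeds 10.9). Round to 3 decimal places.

Conditional on each component, P(X > 10.9): A: 0.552381; B: 0.25602.
By total probability, P(X > 10.9) = 0.49·0.552381 + 0.51·0.25602 = 0.401237.

0.401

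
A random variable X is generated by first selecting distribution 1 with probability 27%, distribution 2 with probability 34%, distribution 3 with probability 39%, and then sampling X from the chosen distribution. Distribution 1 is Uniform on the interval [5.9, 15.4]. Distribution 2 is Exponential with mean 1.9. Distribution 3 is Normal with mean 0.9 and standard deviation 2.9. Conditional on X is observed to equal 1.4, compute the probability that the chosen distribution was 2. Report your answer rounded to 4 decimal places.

Likelihoods f(1.4 | ·): 1: 0; 2: 0.251907; 3: 0.135537.
Posterior ∝ prior × likelihood. Numerator for 2: 0.34·0.251907 = 0.0856483.
Normalizing constant: 0.27·0 + 0.34·0.251907 + 0.39·0.135537 = 0.138508.
P(2 | observation) = 0.0856483 / 0.138508 = 0.618365.

0.6184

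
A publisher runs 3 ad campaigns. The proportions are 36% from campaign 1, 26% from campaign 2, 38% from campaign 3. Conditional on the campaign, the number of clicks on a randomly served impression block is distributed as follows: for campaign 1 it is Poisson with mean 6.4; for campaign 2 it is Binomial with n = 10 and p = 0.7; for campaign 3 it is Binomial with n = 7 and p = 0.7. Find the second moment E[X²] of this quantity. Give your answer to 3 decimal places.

For each component E[X²] = Var + (mean)², giving 1: 47.36; 2: 51.1; 3: 25.48.
Overall E[X²] = 0.36·47.36 + 0.26·51.1 + 0.38·25.48 = 40.018.

40.018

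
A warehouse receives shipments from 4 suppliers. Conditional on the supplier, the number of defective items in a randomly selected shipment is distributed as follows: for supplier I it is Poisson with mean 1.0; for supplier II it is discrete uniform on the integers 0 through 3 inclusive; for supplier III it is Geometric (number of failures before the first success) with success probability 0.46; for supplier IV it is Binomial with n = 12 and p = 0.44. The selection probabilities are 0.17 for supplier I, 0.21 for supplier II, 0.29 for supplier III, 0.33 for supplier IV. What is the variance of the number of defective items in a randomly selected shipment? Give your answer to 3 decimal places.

5.797

Per component, I: μ=1, E[X²]=2; II: μ=1.5, E[X²]=3.5; III: μ=1.17391, E[X²]=3.93006; IV: μ=5.28, E[X²]=30.8352.
E[X] = 0.17·1 + 0.21·1.5 + 0.29·1.17391 + 0.33·5.28 = 2.56783.
E[X²] = 0.17·2 + 0.21·3.5 + 0.29·3.93006 + 0.33·30.8352 = 12.3903.
Var(X) = E[X²] − (E[X])² = 12.3903 − 6.59378 = 5.79656.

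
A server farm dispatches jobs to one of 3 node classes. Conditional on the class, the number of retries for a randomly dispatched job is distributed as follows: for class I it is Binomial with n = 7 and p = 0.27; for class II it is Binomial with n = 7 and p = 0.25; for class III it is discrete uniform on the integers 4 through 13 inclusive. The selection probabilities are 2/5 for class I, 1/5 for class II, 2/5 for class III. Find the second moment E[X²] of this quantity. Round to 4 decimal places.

For each component E[X²] = Var + (mean)², giving I: 4.9518; II: 4.375; III: 80.5.
Overall E[X²] = 0.4·4.9518 + 0.2·4.375 + 0.4·80.5 = 35.0557.

35.0557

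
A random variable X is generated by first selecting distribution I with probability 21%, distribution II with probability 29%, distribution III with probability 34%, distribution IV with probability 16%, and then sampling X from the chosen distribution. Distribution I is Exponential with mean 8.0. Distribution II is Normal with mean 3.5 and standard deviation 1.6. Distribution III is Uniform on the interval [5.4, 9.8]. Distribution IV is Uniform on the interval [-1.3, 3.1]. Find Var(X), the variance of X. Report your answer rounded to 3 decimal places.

22.341

Per component, I: μ=8, E[X²]=128; II: μ=3.5, E[X²]=14.81; III: μ=7.6, E[X²]=59.3733; IV: μ=0.9, E[X²]=2.42333.
E[X] = 0.21·8 + 0.29·3.5 + 0.34·7.6 + 0.16·0.9 = 5.423.
E[X²] = 0.21·128 + 0.29·14.81 + 0.34·59.3733 + 0.16·2.42333 = 51.7496.
Var(X) = E[X²] − (E[X])² = 51.7496 − 29.4089 = 22.3406.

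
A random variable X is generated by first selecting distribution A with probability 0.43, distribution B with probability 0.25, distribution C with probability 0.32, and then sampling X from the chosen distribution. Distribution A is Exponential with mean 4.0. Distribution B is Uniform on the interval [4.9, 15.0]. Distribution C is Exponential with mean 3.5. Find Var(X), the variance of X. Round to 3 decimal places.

20.094

Per component, A: μ=4, E[X²]=32; B: μ=9.95, E[X²]=107.503; C: μ=3.5, E[X²]=24.5.
E[X] = 0.43·4 + 0.25·9.95 + 0.32·3.5 = 5.3275.
E[X²] = 0.43·32 + 0.25·107.503 + 0.32·24.5 = 48.4758.
Var(X) = E[X²] − (E[X])² = 48.4758 − 28.3823 = 20.0936.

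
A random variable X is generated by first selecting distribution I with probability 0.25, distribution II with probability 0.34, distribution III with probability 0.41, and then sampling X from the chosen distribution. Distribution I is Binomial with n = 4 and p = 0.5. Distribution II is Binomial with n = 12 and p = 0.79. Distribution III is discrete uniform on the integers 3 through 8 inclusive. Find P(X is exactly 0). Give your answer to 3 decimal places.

0.016

Conditional on each component, P(X = 0): I: 0.0625; II: 7.35583e-09; III: 0.
By total probability, P(X = 0) = 0.25·0.0625 + 0.34·7.35583e-09 + 0.41·0 = 0.015625.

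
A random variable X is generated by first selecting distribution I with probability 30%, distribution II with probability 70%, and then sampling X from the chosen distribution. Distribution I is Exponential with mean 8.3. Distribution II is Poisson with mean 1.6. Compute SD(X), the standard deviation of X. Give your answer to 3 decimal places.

Per component, I: μ=8.3, E[X²]=137.78; II: μ=1.6, E[X²]=4.16.
E[X] = 0.3·8.3 + 0.7·1.6 = 3.61.
E[X²] = 0.3·137.78 + 0.7·4.16 = 44.246.
Var(X) = E[X²] − (E[X])² = 44.246 − 13.0321 = 31.2139.
SD(X) = √31.2139 = 5.58694.

5.587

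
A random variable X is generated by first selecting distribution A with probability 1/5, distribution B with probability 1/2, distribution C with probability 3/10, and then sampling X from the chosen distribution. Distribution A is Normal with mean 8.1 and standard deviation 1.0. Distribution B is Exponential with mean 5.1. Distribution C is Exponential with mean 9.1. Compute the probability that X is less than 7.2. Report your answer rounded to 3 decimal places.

Conditional on each component, P(X < 7.2): A: 0.18406; B: 0.756287; C: 0.546703.
By total probability, P(X < 7.2) = 0.2·0.18406 + 0.5·0.756287 + 0.3·0.546703 = 0.578967.

0.579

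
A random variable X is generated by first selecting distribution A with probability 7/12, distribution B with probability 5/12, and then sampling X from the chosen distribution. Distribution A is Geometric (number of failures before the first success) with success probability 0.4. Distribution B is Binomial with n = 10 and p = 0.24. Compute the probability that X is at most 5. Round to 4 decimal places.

0.9661

Conditional on each component, P(X ≤ 5): A: 0.953344; B: 0.983888.
By total probability, P(X ≤ 5) = 0.583333·0.953344 + 0.416667·0.983888 = 0.966071.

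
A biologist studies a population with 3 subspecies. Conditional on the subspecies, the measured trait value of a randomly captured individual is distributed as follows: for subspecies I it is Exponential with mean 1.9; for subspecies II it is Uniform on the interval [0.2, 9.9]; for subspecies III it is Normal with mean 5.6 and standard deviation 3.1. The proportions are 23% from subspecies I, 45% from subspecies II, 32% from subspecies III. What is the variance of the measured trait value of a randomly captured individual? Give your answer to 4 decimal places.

9.5120

Per component, I: μ=1.9, E[X²]=7.22; II: μ=5.05, E[X²]=33.3433; III: μ=5.6, E[X²]=40.97.
E[X] = 0.23·1.9 + 0.45·5.05 + 0.32·5.6 = 4.5015.
E[X²] = 0.23·7.22 + 0.45·33.3433 + 0.32·40.97 = 29.7755.
Var(X) = E[X²] − (E[X])² = 29.7755 − 20.2635 = 9.512.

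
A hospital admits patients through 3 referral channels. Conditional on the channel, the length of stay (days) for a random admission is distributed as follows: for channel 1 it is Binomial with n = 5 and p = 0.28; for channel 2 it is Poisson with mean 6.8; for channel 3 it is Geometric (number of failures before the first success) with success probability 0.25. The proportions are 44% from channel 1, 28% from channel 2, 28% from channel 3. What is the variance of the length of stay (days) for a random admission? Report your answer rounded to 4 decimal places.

Per component, 1: μ=1.4, E[X²]=2.968; 2: μ=6.8, E[X²]=53.04; 3: μ=3, E[X²]=21.
E[X] = 0.44·1.4 + 0.28·6.8 + 0.28·3 = 3.36.
E[X²] = 0.44·2.968 + 0.28·53.04 + 0.28·21 = 22.0371.
Var(X) = E[X²] − (E[X])² = 22.0371 − 11.2896 = 10.7475.

10.7475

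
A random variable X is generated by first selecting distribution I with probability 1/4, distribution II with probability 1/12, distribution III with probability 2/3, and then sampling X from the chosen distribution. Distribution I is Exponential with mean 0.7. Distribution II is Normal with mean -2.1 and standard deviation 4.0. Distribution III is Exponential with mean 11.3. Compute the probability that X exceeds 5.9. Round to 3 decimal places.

0.397

Conditional on each component, P(X > 5.9): I: 0.000218533; II: 0.0227501; III: 0.593259.
By total probability, P(X > 5.9) = 0.25·0.000218533 + 0.0833333·0.0227501 + 0.666667·0.593259 = 0.397457.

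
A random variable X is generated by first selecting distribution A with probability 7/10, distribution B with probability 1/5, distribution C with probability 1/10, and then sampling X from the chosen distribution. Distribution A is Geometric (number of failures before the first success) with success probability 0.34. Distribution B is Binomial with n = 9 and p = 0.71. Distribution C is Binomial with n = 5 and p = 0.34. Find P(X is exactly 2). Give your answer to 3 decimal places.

Conditional on each component, P(X = 2): A: 0.148104; B: 0.00313044; C: 0.332345.
By total probability, P(X = 2) = 0.7·0.148104 + 0.2·0.00313044 + 0.1·0.332345 = 0.137533.

0.138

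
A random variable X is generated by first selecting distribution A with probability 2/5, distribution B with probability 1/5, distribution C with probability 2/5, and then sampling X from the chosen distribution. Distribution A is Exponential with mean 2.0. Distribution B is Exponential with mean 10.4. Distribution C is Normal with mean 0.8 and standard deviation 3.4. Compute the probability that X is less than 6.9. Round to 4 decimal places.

Conditional on each component, P(X < 6.9): A: 0.968254; B: 0.484935; C: 0.963603.
By total probability, P(X < 6.9) = 0.4·0.968254 + 0.2·0.484935 + 0.4·0.963603 = 0.86973.

0.8697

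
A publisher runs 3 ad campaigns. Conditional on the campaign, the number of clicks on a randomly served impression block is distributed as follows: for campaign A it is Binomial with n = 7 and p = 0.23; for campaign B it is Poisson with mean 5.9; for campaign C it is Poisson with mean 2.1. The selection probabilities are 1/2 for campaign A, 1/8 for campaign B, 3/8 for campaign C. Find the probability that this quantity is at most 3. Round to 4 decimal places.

Conditional on each campaign, P(X ≤ 3): A: 0.946439; B: 0.160353; C: 0.838643.
By total probability, P(X ≤ 3) = 0.5·0.946439 + 0.125·0.160353 + 0.375·0.838643 = 0.807755.

0.8078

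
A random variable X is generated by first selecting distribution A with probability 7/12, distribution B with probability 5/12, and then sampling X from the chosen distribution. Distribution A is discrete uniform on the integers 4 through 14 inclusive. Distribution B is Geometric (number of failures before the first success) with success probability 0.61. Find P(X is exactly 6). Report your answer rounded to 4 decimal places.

0.0539

Conditional on each component, P(X = 6): A: 0.0909091; B: 0.00214643.
By total probability, P(X = 6) = 0.583333·0.0909091 + 0.416667·0.00214643 = 0.0539247.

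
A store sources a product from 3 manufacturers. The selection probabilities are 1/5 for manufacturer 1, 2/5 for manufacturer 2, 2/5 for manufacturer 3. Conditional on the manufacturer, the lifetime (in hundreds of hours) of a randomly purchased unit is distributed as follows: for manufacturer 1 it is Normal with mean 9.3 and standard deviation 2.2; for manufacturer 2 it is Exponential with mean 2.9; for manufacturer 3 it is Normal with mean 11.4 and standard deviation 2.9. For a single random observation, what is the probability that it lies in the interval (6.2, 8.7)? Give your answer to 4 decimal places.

Conditional on each manufacturer, P(6.2 < X < 8.7): 1: 0.313127; 2: 0.0681115; 3: 0.13944.
By total probability, P(6.2 < X < 8.7) = 0.2·0.313127 + 0.4·0.0681115 + 0.4·0.13944 = 0.145646.

0.1456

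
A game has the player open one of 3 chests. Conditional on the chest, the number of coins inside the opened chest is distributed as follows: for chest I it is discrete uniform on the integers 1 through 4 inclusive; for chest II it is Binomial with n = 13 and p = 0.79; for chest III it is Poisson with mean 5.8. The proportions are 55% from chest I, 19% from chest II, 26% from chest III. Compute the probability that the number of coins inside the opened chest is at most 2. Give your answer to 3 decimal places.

Conditional on each chest, P(X ≤ 2): I: 0.5; II: 1.78223e-06; III: 0.0715108.
By total probability, P(X ≤ 2) = 0.55·0.5 + 0.19·1.78223e-06 + 0.26·0.0715108 = 0.293593.

0.294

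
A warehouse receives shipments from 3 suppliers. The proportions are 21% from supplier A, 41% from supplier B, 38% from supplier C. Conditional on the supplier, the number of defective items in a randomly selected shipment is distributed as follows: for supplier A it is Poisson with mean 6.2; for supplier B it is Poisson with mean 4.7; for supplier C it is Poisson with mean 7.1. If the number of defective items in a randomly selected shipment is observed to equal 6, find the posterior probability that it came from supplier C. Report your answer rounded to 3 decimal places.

Likelihoods P(X=6 | ·): A: 0.1601; B: 0.136167; C: 0.1468.
Posterior ∝ prior × likelihood. Numerator for C: 0.38·0.1468 = 0.0557841.
Normalizing constant: 0.21·0.1601 + 0.41·0.136167 + 0.38·0.1468 = 0.145233.
P(C | observation) = 0.0557841 / 0.145233 = 0.3841.

0.384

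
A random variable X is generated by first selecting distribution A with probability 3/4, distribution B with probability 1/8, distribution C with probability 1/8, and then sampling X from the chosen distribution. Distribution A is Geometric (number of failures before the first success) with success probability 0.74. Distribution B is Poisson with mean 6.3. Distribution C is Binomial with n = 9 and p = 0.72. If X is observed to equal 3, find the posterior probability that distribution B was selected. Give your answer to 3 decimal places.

0.451

Likelihoods P(X=3 | ·): A: 0.0130062; B: 0.0765271; C: 0.0151086.
Posterior ∝ prior × likelihood. Numerator for B: 0.125·0.0765271 = 0.00956589.
Normalizing constant: 0.75·0.0130062 + 0.125·0.0765271 + 0.125·0.0151086 = 0.0212091.
P(B | observation) = 0.00956589 / 0.0212091 = 0.451026.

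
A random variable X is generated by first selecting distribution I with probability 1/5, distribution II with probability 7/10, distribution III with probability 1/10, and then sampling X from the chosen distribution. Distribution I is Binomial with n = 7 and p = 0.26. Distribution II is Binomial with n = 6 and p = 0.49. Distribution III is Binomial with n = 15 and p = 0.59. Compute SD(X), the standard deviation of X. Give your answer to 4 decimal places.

Per component, I: μ=1.82, E[X²]=4.6592; II: μ=2.94, E[X²]=10.143; III: μ=8.85, E[X²]=81.951.
E[X] = 0.2·1.82 + 0.7·2.94 + 0.1·8.85 = 3.307.
E[X²] = 0.2·4.6592 + 0.7·10.143 + 0.1·81.951 = 16.227.
Var(X) = E[X²] − (E[X])² = 16.227 − 10.9362 = 5.29079.
SD(X) = √5.29079 = 2.30017.

2.3002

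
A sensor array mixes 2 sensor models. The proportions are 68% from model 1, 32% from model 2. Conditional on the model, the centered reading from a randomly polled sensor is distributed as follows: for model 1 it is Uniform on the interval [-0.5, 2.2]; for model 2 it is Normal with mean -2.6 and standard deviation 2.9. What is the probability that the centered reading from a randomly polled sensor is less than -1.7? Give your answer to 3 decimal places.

0.199

Conditional on each model, P(X < -1.7): 1: 0; 2: 0.621851.
By total probability, P(X < -1.7) = 0.68·0 + 0.32·0.621851 = 0.198992.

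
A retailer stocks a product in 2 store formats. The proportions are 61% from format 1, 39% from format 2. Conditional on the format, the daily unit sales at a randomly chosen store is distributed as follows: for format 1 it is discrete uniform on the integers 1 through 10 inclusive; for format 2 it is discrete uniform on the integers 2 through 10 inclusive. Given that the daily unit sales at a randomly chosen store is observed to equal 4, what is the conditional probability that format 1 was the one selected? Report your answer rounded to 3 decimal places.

Likelihoods P(X=4 | ·): 1: 0.1; 2: 0.111111.
Posterior ∝ prior × likelihood. Numerator for 1: 0.61·0.1 = 0.061.
Normalizing constant: 0.61·0.1 + 0.39·0.111111 = 0.104333.
P(1 | observation) = 0.061 / 0.104333 = 0.584665.

0.585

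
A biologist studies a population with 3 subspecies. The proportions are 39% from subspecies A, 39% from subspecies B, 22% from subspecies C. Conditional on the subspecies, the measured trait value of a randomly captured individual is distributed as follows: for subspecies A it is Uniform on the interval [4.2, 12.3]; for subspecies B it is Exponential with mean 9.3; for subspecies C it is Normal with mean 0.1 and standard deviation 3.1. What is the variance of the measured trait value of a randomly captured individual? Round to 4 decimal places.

Per component, A: μ=8.25, E[X²]=73.53; B: μ=9.3, E[X²]=172.98; C: μ=0.1, E[X²]=9.62.
E[X] = 0.39·8.25 + 0.39·9.3 + 0.22·0.1 = 6.8665.
E[X²] = 0.39·73.53 + 0.39·172.98 + 0.22·9.62 = 98.2553.
Var(X) = E[X²] − (E[X])² = 98.2553 − 47.1488 = 51.1065.

51.1065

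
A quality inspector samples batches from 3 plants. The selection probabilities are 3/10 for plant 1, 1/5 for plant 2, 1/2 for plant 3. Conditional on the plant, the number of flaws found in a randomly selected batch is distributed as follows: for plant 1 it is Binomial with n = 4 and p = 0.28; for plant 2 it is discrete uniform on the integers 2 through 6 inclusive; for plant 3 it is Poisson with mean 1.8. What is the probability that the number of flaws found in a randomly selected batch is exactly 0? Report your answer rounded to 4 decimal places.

0.1633

Conditional on each plant, P(X = 0): 1: 0.268739; 2: 0; 3: 0.165299.
By total probability, P(X = 0) = 0.3·0.268739 + 0.2·0 + 0.5·0.165299 = 0.163271.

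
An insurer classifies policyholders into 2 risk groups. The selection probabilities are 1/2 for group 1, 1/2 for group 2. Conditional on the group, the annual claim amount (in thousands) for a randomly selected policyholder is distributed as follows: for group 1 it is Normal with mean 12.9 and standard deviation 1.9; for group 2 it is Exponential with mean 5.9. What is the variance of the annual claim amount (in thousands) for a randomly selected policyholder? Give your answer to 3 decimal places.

31.460

Per component, 1: μ=12.9, E[X²]=170.02; 2: μ=5.9, E[X²]=69.62.
E[X] = 0.5·12.9 + 0.5·5.9 = 9.4.
E[X²] = 0.5·170.02 + 0.5·69.62 = 119.82.
Var(X) = E[X²] − (E[X])² = 119.82 − 88.36 = 31.46.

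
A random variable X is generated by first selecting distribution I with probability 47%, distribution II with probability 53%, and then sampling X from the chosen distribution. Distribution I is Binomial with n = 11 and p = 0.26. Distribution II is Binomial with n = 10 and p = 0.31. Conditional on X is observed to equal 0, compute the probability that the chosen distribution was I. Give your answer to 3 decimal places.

0.569

Likelihoods P(X=0 | ·): I: 0.0364375; II: 0.0244619.
Posterior ∝ prior × likelihood. Numerator for I: 0.47·0.0364375 = 0.0171256.
Normalizing constant: 0.47·0.0364375 + 0.53·0.0244619 = 0.0300905.
P(I | observation) = 0.0171256 / 0.0300905 = 0.569138.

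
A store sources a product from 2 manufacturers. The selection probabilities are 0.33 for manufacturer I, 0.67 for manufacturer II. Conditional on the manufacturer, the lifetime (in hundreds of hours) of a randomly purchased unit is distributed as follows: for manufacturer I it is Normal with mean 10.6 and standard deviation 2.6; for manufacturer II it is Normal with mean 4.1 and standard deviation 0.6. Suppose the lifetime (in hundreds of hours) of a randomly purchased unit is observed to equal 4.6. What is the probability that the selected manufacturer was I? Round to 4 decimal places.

0.0111

Likelihoods f(4.6 | ·): I: 0.0107036; II: 0.469853.
Posterior ∝ prior × likelihood. Numerator for I: 0.33·0.0107036 = 0.0035322.
Normalizing constant: 0.33·0.0107036 + 0.67·0.469853 = 0.318334.
P(I | observation) = 0.0035322 / 0.318334 = 0.0110959.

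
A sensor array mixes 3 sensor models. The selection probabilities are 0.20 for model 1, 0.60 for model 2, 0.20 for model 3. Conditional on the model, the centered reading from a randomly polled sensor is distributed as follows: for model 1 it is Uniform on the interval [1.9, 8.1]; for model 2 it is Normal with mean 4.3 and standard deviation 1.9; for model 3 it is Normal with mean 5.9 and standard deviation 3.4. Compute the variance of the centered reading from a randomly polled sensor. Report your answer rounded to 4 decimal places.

5.5171

Per component, 1: μ=5, E[X²]=28.2033; 2: μ=4.3, E[X²]=22.1; 3: μ=5.9, E[X²]=46.37.
E[X] = 0.2·5 + 0.6·4.3 + 0.2·5.9 = 4.76.
E[X²] = 0.2·28.2033 + 0.6·22.1 + 0.2·46.37 = 28.1747.
Var(X) = E[X²] − (E[X])² = 28.1747 − 22.6576 = 5.51707.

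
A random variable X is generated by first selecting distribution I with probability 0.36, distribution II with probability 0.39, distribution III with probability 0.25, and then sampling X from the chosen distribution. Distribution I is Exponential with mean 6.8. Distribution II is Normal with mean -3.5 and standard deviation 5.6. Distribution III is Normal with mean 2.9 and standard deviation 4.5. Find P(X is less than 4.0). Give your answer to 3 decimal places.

0.664

Conditional on each component, P(X < 4.0): I: 0.444694; II: 0.909761; III: 0.596557.
By total probability, P(X < 4.0) = 0.36·0.444694 + 0.39·0.909761 + 0.25·0.596557 = 0.664036.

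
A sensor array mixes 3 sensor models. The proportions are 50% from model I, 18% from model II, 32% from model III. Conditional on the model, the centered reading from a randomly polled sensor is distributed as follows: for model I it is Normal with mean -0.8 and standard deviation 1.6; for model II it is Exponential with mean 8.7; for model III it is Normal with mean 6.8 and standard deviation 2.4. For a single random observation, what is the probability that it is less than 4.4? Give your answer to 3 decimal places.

0.622

Conditional on each model, P(X < 4.4): I: 0.999423; II: 0.396945; III: 0.158655.
By total probability, P(X < 4.4) = 0.5·0.999423 + 0.18·0.396945 + 0.32·0.158655 = 0.621931.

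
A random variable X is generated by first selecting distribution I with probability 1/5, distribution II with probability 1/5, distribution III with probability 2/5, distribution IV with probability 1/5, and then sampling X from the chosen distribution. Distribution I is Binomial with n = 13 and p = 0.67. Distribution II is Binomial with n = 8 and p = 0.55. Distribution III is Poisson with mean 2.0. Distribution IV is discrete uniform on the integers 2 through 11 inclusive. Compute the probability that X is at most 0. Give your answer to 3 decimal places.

Conditional on each component, P(X ≤ 0): I: 5.50404e-07; II: 0.00168151; III: 0.135335; IV: 0.
By total probability, P(X ≤ 0) = 0.2·5.50404e-07 + 0.2·0.00168151 + 0.4·0.135335 + 0.2·0 = 0.0544705.

0.054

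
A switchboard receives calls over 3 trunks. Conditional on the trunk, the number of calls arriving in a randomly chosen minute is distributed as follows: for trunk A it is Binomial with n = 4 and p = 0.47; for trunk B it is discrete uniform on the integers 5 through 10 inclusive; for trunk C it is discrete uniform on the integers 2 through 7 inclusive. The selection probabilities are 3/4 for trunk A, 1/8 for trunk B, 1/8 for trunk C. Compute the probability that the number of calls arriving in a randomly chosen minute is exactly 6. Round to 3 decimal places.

0.042

Conditional on each trunk, P(X = 6): A: 0; B: 0.166667; C: 0.166667.
By total probability, P(X = 6) = 0.75·0 + 0.125·0.166667 + 0.125·0.166667 = 0.0416667.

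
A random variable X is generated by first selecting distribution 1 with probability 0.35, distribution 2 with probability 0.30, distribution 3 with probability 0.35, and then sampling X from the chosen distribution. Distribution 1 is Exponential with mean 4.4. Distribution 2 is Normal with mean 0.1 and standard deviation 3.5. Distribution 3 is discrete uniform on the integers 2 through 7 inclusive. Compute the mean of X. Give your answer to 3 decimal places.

Component means — 1: 4.4; 2: 0.1; 3: 4.5.
E[X] = 0.35·4.4 + 0.3·0.1 + 0.35·4.5 = 3.145.

3.145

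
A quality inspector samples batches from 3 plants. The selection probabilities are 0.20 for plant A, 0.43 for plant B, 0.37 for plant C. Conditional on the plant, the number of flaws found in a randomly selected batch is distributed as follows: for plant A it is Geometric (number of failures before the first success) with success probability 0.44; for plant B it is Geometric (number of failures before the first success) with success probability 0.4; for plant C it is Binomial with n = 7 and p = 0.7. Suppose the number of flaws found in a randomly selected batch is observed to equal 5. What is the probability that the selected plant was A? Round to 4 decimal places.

0.0357

Likelihoods P(X=5 | ·): A: 0.0242322; B: 0.031104; C: 0.317652.
Posterior ∝ prior × likelihood. Numerator for A: 0.2·0.0242322 = 0.00484644.
Normalizing constant: 0.2·0.0242322 + 0.43·0.031104 + 0.37·0.317652 = 0.135753.
P(A | observation) = 0.00484644 / 0.135753 = 0.0357006.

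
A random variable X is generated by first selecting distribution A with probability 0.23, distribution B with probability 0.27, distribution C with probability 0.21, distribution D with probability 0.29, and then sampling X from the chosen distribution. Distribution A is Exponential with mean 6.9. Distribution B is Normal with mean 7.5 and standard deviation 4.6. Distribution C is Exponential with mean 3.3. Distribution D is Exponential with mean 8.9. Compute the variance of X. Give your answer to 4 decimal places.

45.8999

Per component, A: μ=6.9, E[X²]=95.22; B: μ=7.5, E[X²]=77.41; C: μ=3.3, E[X²]=21.78; D: μ=8.9, E[X²]=158.42.
E[X] = 0.23·6.9 + 0.27·7.5 + 0.21·3.3 + 0.29·8.9 = 6.886.
E[X²] = 0.23·95.22 + 0.27·77.41 + 0.21·21.78 + 0.29·158.42 = 93.3169.
Var(X) = E[X²] − (E[X])² = 93.3169 − 47.417 = 45.8999.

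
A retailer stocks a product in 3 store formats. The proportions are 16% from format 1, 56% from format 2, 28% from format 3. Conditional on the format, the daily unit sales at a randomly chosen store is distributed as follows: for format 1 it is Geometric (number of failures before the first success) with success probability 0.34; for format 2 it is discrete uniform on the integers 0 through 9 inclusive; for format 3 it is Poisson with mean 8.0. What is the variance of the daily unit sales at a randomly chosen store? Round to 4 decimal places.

Per component, 1: μ=1.94118, E[X²]=9.47751; 2: μ=4.5, E[X²]=28.5; 3: μ=8, E[X²]=72.
E[X] = 0.16·1.94118 + 0.56·4.5 + 0.28·8 = 5.07059.
E[X²] = 0.16·9.47751 + 0.56·28.5 + 0.28·72 = 37.6364.
Var(X) = E[X²] − (E[X])² = 37.6364 − 25.7109 = 11.9255.

11.9255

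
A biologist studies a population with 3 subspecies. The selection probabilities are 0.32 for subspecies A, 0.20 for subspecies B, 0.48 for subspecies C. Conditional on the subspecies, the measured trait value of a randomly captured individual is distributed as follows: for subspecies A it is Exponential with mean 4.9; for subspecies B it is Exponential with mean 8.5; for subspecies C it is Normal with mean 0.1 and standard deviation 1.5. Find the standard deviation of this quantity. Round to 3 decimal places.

Per component, A: μ=4.9, E[X²]=48.02; B: μ=8.5, E[X²]=144.5; C: μ=0.1, E[X²]=2.26.
E[X] = 0.32·4.9 + 0.2·8.5 + 0.48·0.1 = 3.316.
E[X²] = 0.32·48.02 + 0.2·144.5 + 0.48·2.26 = 45.3512.
Var(X) = E[X²] − (E[X])² = 45.3512 − 10.9959 = 34.3553.
SD(X) = √34.3553 = 5.86134.

5.861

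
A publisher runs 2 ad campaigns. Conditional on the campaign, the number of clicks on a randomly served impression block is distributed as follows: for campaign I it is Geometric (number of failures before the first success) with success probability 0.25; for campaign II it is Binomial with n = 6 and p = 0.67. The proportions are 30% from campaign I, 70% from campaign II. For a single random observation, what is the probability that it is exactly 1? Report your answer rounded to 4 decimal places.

Conditional on each campaign, P(X = 1): I: 0.1875; II: 0.0157324.
By total probability, P(X = 1) = 0.3·0.1875 + 0.7·0.0157324 = 0.0672627.

0.0673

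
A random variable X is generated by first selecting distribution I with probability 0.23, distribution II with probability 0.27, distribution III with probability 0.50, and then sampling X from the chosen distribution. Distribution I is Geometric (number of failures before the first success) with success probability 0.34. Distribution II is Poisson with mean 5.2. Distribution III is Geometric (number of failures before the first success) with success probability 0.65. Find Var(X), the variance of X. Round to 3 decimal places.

Per component, I: μ=1.94118, E[X²]=9.47751; II: μ=5.2, E[X²]=32.24; III: μ=0.538462, E[X²]=1.11834.
E[X] = 0.23·1.94118 + 0.27·5.2 + 0.5·0.538462 = 2.1197.
E[X²] = 0.23·9.47751 + 0.27·32.24 + 0.5·1.11834 = 11.4438.
Var(X) = E[X²] − (E[X])² = 11.4438 − 4.49313 = 6.95066.

6.951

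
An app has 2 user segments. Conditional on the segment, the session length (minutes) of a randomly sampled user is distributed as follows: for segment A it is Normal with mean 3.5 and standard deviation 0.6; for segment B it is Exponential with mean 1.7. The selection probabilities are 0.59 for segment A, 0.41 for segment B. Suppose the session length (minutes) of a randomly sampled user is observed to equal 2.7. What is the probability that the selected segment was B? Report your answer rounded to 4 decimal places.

Likelihoods f(2.7 | ·): A: 0.27335; B: 0.120168.
Posterior ∝ prior × likelihood. Numerator for B: 0.41·0.120168 = 0.0492689.
Normalizing constant: 0.59·0.27335 + 0.41·0.120168 = 0.210546.
P(B | observation) = 0.0492689 / 0.210546 = 0.234006.

0.2340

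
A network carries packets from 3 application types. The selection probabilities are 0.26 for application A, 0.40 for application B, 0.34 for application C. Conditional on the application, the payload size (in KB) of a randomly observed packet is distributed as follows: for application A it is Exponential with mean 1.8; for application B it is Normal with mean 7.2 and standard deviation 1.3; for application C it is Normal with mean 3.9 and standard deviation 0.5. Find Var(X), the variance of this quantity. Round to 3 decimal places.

Per component, A: μ=1.8, E[X²]=6.48; B: μ=7.2, E[X²]=53.53; C: μ=3.9, E[X²]=15.46.
E[X] = 0.26·1.8 + 0.4·7.2 + 0.34·3.9 = 4.674.
E[X²] = 0.26·6.48 + 0.4·53.53 + 0.34·15.46 = 28.3532.
Var(X) = E[X²] − (E[X])² = 28.3532 − 21.8463 = 6.50692.

6.507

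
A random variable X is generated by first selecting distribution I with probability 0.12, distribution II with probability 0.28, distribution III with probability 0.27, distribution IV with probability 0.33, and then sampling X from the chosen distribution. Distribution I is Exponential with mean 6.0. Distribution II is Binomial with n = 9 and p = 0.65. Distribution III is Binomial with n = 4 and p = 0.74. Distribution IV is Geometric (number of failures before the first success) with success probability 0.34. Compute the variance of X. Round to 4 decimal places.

Per component, I: μ=6, E[X²]=72; II: μ=5.85, E[X²]=36.27; III: μ=2.96, E[X²]=9.5312; IV: μ=1.94118, E[X²]=9.47751.
E[X] = 0.12·6 + 0.28·5.85 + 0.27·2.96 + 0.33·1.94118 = 3.79779.
E[X²] = 0.12·72 + 0.28·36.27 + 0.27·9.5312 + 0.33·9.47751 = 24.4966.
Var(X) = E[X²] − (E[X])² = 24.4966 − 14.4232 = 10.0734.

10.0734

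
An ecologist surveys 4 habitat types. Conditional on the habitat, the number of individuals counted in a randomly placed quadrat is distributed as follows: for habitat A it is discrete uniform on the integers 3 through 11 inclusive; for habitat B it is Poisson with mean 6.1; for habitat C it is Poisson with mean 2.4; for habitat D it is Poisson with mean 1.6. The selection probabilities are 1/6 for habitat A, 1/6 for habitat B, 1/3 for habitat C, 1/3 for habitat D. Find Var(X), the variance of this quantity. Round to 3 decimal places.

Per component, A: μ=7, E[X²]=55.6667; B: μ=6.1, E[X²]=43.31; C: μ=2.4, E[X²]=8.16; D: μ=1.6, E[X²]=4.16.
E[X] = 0.166667·7 + 0.166667·6.1 + 0.333333·2.4 + 0.333333·1.6 = 3.51667.
E[X²] = 0.166667·55.6667 + 0.166667·43.31 + 0.333333·8.16 + 0.333333·4.16 = 20.6028.
Var(X) = E[X²] − (E[X])² = 20.6028 − 12.3669 = 8.23583.

8.236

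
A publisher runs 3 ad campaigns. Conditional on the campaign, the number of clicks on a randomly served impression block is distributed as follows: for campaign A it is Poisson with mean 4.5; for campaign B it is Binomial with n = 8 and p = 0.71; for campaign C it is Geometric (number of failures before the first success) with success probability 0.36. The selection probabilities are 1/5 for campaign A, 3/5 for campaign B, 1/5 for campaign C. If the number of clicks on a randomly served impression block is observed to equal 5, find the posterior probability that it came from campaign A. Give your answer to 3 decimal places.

Likelihoods P(X=5 | ·): A: 0.170827; B: 0.246419; C: 0.0386547.
Posterior ∝ prior × likelihood. Numerator for A: 0.2·0.170827 = 0.0341654.
Normalizing constant: 0.2·0.170827 + 0.6·0.246419 + 0.2·0.0386547 = 0.189748.
P(A | observation) = 0.0341654 / 0.189748 = 0.180057.

0.180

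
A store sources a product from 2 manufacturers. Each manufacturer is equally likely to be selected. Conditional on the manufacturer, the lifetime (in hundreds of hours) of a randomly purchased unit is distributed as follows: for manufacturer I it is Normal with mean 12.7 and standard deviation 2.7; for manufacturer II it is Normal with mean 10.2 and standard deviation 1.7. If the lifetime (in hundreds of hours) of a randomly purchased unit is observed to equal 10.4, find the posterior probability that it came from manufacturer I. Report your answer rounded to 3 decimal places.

Likelihoods f(10.4 | ·): I: 0.102795; II: 0.233054.
Posterior ∝ prior × likelihood. Numerator for I: 0.5·0.102795 = 0.0513976.
Normalizing constant: 0.5·0.102795 + 0.5·0.233054 = 0.167924.
P(I | observation) = 0.0513976 / 0.167924 = 0.306076.

0.306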